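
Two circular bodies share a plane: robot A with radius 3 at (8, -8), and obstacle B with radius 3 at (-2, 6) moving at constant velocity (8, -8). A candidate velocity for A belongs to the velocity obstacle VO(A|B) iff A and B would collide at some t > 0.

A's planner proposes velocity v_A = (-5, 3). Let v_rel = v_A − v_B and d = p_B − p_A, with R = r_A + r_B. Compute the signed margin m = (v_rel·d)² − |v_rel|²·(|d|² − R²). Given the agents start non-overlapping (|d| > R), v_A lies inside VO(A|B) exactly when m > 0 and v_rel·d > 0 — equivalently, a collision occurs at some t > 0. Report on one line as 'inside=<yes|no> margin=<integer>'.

d = (-10, 14),  |d|² = 296;  R = 3+3 = 6,  c = 296−6² = 260
v_rel = (-13, 11),  |v_rel|² = 290;  v_rel·d = (-13)·(-10) + (11)·(14) = 284
290·t² − 568·t + 260 = 0  ⇒  m = 284² − 290·260 = 5256
m = 5256 > 0,  v_rel·d = 284 > 0  ⇒  inside

inside=yes margin=5256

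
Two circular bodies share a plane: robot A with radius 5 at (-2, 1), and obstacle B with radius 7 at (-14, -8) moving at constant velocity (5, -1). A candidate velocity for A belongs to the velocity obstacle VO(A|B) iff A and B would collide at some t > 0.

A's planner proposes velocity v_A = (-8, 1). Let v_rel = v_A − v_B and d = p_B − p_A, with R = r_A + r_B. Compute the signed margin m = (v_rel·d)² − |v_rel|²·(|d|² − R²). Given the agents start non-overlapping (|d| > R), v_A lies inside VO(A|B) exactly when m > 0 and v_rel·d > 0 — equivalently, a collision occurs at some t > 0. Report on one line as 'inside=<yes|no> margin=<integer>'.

d = (-12, -9),  |d|² = 225;  R = 5+7 = 12,  c = 225−12² = 81
v_rel = (-13, 2),  |v_rel|² = 173;  v_rel·d = (-13)·(-12) + (2)·(-9) = 138
173·t² − 276·t + 81 = 0  ⇒  m = 138² − 173·81 = 5031
m = 5031 > 0,  v_rel·d = 138 > 0  ⇒  inside

inside=yes margin=5031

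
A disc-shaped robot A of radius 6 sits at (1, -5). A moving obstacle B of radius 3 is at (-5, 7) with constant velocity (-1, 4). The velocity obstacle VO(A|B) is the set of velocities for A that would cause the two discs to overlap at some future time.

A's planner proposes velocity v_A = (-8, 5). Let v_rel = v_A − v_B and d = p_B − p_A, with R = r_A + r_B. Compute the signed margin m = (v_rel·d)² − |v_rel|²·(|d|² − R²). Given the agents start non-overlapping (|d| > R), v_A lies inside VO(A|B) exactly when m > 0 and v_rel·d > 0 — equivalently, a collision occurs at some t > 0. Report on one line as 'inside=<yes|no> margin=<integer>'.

d = (-6, 12),  |d|² = 180;  R = 6+3 = 9,  c = 180−9² = 99
v_rel = (-7, 1),  |v_rel|² = 50;  v_rel·d = (-7)·(-6) + (1)·(12) = 54
50·t² − 108·t + 99 = 0  ⇒  m = 54² − 50·99 = -2034
m = -2034 < 0,  v_rel·d = 54 > 0  ⇒  outside

inside=no margin=-2034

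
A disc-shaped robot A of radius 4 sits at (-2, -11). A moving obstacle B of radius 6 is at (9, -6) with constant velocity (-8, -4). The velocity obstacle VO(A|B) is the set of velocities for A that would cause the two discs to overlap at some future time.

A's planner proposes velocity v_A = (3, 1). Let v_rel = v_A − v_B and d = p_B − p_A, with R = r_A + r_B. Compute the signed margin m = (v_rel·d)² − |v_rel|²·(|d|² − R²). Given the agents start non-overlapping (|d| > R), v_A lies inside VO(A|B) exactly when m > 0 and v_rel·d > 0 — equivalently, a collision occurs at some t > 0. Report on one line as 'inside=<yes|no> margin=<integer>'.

d = (11, 5),  |d|² = 146;  R = 4+6 = 10,  c = 146−10² = 46
v_rel = (11, 5),  |v_rel|² = 146;  v_rel·d = (11)·(11) + (5)·(5) = 146
146·t² − 292·t + 46 = 0  ⇒  m = 146² − 146·46 = 14600
m = 14600 > 0,  v_rel·d = 146 > 0  ⇒  inside

inside=yes margin=14600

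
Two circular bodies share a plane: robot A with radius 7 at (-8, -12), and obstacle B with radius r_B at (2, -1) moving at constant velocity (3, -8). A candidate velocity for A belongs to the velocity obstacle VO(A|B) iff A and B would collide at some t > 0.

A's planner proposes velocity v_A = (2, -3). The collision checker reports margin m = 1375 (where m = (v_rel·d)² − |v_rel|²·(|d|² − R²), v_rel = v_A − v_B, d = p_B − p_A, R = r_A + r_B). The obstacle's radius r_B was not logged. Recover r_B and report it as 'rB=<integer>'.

m = 1375
d = (10, 11);  v_rel = (-1, 5),  |v_rel|² = 26
v_rel×d = (-1)·(11) − (5)·(10) = -61
since m = R²·26 − (-61)²:  R² = (3721 + 1375) / 26 = 196
R = √196 = 14  ⇒  r_B = 14 − 7 = 7

rB=7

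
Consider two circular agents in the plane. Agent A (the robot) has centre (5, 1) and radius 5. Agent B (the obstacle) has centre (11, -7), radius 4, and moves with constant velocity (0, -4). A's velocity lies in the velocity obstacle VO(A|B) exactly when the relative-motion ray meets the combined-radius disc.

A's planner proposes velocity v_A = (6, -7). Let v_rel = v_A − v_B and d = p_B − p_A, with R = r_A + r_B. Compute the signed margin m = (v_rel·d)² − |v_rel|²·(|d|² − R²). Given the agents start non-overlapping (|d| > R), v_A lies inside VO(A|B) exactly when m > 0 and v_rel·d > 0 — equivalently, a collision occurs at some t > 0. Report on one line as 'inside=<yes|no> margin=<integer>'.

d = (6, -8),  |d|² = 100;  R = 5+4 = 9,  c = 100−9² = 19
v_rel = (6, -3),  |v_rel|² = 45;  v_rel·d = (6)·(6) + (-3)·(-8) = 60
45·t² − 120·t + 19 = 0  ⇒  m = 60² − 45·19 = 2745
m = 2745 > 0,  v_rel·d = 60 > 0  ⇒  inside

inside=yes margin=2745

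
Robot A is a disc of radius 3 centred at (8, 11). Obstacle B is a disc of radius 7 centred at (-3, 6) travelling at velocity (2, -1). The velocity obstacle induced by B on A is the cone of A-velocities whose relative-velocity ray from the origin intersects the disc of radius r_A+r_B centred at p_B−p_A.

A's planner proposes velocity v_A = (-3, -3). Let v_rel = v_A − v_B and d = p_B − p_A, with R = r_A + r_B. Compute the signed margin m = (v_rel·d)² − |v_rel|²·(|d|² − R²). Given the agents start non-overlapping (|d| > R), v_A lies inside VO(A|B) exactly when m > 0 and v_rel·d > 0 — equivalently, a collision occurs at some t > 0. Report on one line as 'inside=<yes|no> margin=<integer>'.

d = (-11, -5),  |d|² = 146;  R = 3+7 = 10,  c = 146−10² = 46
v_rel = (-5, -2),  |v_rel|² = 29;  v_rel·d = (-5)·(-11) + (-2)·(-5) = 65
29·t² − 130·t + 46 = 0  ⇒  m = 65² − 29·46 = 2891
m = 2891 > 0,  v_rel·d = 65 > 0  ⇒  inside

inside=yes margin=2891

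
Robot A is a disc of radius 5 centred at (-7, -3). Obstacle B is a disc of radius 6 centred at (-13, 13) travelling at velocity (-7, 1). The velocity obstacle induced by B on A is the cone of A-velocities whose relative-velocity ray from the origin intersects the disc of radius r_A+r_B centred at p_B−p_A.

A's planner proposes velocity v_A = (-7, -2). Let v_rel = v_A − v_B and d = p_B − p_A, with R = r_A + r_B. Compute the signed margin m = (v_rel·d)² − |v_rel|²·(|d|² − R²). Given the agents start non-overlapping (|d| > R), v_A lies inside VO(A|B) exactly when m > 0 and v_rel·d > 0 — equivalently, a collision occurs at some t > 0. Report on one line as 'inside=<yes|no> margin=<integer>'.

d = (-6, 16),  |d|² = 292;  R = 5+6 = 11,  c = 292−11² = 171
v_rel = (0, -3),  |v_rel|² = 9;  v_rel·d = (0)·(-6) + (-3)·(16) = -48
9·t² + 96·t + 171 = 0  ⇒  m = (-48)² − 9·171 = 765
m = 765 > 0,  v_rel·d = -48 < 0  ⇒  outside

inside=no margin=765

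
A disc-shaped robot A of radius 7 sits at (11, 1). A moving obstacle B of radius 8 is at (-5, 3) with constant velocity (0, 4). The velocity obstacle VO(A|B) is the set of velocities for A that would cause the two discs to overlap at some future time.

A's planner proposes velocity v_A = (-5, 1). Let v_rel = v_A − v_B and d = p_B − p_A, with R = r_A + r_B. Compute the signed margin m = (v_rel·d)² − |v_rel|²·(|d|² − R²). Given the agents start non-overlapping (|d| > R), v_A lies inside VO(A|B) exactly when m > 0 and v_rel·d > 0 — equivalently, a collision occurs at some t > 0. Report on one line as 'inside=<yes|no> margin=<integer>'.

d = (-16, 2),  |d|² = 260;  R = 7+8 = 15,  c = 260−15² = 35
v_rel = (-5, -3),  |v_rel|² = 34;  v_rel·d = (-5)·(-16) + (-3)·(2) = 74
34·t² − 148·t + 35 = 0  ⇒  m = 74² − 34·35 = 4286
m = 4286 > 0,  v_rel·d = 74 > 0  ⇒  inside

inside=yes margin=4286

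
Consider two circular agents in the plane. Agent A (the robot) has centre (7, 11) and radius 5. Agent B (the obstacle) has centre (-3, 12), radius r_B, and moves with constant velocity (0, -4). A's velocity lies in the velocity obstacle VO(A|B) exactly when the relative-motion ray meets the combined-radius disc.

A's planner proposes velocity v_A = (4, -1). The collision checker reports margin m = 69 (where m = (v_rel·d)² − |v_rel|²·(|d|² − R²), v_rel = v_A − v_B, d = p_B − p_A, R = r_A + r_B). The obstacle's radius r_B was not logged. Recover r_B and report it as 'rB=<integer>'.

m = 69
d = (-10, 1);  v_rel = (4, 3),  |v_rel|² = 25
v_rel×d = (4)·(1) − (3)·(-10) = 34
since m = R²·25 − 34²:  R² = (1156 + 69) / 25 = 49
R = √49 = 7  ⇒  r_B = 7 − 5 = 2

rB=2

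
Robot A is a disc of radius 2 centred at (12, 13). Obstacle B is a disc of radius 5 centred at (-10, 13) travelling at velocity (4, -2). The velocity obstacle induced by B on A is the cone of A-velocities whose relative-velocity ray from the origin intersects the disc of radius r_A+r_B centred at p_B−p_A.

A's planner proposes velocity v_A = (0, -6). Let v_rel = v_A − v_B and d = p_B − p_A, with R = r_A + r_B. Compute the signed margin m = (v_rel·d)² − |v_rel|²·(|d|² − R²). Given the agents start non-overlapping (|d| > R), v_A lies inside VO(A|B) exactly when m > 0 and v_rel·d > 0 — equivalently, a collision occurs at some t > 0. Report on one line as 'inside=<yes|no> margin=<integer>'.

d = (-22, 0),  |d|² = 484;  R = 2+5 = 7,  c = 484−7² = 435
v_rel = (-4, -4),  |v_rel|² = 32;  v_rel·d = (-4)·(-22) + (-4)·(0) = 88
32·t² − 176·t + 435 = 0  ⇒  m = 88² − 32·435 = -6176
m = -6176 < 0,  v_rel·d = 88 > 0  ⇒  outside

inside=no margin=-6176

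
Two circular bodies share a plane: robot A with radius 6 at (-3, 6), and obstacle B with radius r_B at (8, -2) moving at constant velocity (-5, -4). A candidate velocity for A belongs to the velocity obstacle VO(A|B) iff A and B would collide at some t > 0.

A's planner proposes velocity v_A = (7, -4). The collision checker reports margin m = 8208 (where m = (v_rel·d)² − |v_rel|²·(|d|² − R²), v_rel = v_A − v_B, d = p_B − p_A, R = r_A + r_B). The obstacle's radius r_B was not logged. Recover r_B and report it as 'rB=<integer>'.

m = 8208
d = (11, -8);  v_rel = (12, 0),  |v_rel|² = 144
v_rel×d = (12)·(-8) − (0)·(11) = -96
since m = R²·144 − (-96)²:  R² = (9216 + 8208) / 144 = 121
R = √121 = 11  ⇒  r_B = 11 − 6 = 5

rB=5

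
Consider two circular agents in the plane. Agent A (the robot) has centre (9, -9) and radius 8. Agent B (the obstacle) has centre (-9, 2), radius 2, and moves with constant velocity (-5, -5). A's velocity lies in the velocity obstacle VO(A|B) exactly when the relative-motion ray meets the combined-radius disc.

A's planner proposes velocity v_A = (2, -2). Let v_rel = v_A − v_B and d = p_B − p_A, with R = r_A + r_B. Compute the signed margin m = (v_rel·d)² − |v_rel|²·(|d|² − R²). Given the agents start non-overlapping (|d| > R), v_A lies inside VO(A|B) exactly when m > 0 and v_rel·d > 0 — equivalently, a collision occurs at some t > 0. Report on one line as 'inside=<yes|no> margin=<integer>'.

d = (-18, 11),  |d|² = 445;  R = 8+2 = 10,  c = 445−10² = 345
v_rel = (7, 3),  |v_rel|² = 58;  v_rel·d = (7)·(-18) + (3)·(11) = -93
58·t² + 186·t + 345 = 0  ⇒  m = (-93)² − 58·345 = -11361
m = -11361 < 0,  v_rel·d = -93 < 0  ⇒  outside

inside=no margin=-11361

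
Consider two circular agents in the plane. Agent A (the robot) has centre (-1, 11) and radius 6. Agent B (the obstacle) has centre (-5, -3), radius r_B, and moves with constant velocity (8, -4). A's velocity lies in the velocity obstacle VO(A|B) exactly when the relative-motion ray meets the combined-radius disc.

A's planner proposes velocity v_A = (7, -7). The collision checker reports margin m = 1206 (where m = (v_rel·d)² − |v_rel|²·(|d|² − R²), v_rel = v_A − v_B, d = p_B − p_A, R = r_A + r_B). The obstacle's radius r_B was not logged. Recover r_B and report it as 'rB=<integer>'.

m = 1206
d = (-4, -14);  v_rel = (-1, -3),  |v_rel|² = 10
v_rel×d = (-1)·(-14) − (-3)·(-4) = 2
since m = R²·10 − 2²:  R² = (4 + 1206) / 10 = 121
R = √121 = 11  ⇒  r_B = 11 − 6 = 5

rB=5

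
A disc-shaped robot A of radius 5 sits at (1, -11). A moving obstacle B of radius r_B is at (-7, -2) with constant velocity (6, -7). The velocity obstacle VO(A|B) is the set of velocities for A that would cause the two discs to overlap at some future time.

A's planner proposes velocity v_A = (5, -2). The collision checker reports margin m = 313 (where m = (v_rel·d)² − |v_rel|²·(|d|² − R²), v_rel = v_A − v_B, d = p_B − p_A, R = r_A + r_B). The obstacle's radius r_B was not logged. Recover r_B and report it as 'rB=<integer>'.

m = 313
d = (-8, 9);  v_rel = (-1, 5),  |v_rel|² = 26
v_rel×d = (-1)·(9) − (5)·(-8) = 31
since m = R²·26 − 31²:  R² = (961 + 313) / 26 = 49
R = √49 = 7  ⇒  r_B = 7 − 5 = 2

rB=2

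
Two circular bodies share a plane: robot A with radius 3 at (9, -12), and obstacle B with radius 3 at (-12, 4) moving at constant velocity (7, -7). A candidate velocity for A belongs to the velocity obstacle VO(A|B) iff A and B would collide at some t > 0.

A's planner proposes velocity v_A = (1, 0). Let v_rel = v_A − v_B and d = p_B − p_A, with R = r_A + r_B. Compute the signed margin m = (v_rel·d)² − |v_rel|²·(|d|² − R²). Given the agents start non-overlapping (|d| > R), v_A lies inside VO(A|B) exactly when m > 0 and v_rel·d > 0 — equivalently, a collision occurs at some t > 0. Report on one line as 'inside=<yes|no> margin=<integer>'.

d = (-21, 16),  |d|² = 697;  R = 3+3 = 6,  c = 697−6² = 661
v_rel = (-6, 7),  |v_rel|² = 85;  v_rel·d = (-6)·(-21) + (7)·(16) = 238
85·t² − 476·t + 661 = 0  ⇒  m = 238² − 85·661 = 459
m = 459 > 0,  v_rel·d = 238 > 0  ⇒  inside

inside=yes margin=459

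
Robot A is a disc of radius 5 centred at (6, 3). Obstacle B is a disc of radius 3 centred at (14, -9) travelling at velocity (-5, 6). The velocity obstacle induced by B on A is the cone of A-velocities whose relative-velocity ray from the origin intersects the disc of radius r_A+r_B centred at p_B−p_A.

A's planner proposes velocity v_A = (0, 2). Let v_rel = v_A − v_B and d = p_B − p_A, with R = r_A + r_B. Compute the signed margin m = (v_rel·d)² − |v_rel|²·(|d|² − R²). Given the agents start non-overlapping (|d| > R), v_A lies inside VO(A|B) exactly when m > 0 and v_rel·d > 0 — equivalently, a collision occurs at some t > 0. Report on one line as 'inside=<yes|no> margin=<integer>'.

d = (8, -12),  |d|² = 208;  R = 5+3 = 8,  c = 208−8² = 144
v_rel = (5, -4),  |v_rel|² = 41;  v_rel·d = (5)·(8) + (-4)·(-12) = 88
41·t² − 176·t + 144 = 0  ⇒  m = 88² − 41·144 = 1840
m = 1840 > 0,  v_rel·d = 88 > 0  ⇒  inside

inside=yes margin=1840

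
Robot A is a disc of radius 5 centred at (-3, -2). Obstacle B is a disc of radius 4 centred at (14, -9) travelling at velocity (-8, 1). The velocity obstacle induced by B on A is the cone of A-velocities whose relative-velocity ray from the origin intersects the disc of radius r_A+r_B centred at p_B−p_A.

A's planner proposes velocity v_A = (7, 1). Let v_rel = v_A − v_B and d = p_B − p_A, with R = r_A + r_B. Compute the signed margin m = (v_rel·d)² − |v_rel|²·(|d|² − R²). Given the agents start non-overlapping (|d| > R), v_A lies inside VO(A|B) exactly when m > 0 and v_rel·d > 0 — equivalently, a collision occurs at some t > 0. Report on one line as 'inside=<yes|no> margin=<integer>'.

d = (17, -7),  |d|² = 338;  R = 5+4 = 9,  c = 338−9² = 257
v_rel = (15, 0),  |v_rel|² = 225;  v_rel·d = (15)·(17) + (0)·(-7) = 255
225·t² − 510·t + 257 = 0  ⇒  m = 255² − 225·257 = 7200
m = 7200 > 0,  v_rel·d = 255 > 0  ⇒  inside

inside=yes margin=7200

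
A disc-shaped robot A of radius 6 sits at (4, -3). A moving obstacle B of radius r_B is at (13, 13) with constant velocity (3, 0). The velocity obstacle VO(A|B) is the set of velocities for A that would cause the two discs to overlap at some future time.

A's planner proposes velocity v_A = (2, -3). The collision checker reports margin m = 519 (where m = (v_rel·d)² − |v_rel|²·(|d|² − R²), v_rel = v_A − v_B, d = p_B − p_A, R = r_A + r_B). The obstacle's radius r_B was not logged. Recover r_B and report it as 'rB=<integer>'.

m = 519
d = (9, 16);  v_rel = (-1, -3),  |v_rel|² = 10
v_rel×d = (-1)·(16) − (-3)·(9) = 11
since m = R²·10 − 11²:  R² = (121 + 519) / 10 = 64
R = √64 = 8  ⇒  r_B = 8 − 6 = 2

rB=2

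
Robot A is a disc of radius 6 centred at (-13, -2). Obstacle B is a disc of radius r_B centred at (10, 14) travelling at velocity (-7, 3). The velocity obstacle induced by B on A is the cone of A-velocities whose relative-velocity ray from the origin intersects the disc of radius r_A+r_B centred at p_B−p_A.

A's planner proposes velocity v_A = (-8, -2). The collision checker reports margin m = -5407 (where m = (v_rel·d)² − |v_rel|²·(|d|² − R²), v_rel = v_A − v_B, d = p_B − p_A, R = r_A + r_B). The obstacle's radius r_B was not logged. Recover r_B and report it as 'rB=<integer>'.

m = -5407
d = (23, 16);  v_rel = (-1, -5),  |v_rel|² = 26
v_rel×d = (-1)·(16) − (-5)·(23) = 99
since m = R²·26 − 99²:  R² = (9801 + -5407) / 26 = 169
R = √169 = 13  ⇒  r_B = 13 − 6 = 7

rB=7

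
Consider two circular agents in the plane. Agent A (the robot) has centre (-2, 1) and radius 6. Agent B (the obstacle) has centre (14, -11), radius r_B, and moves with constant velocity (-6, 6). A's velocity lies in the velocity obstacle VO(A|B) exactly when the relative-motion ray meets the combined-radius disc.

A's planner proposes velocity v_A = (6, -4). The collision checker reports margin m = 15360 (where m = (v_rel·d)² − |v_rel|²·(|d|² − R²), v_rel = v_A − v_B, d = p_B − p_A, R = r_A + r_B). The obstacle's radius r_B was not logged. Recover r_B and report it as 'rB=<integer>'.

m = 15360
d = (16, -12);  v_rel = (12, -10),  |v_rel|² = 244
v_rel×d = (12)·(-12) − (-10)·(16) = 16
since m = R²·244 − 16²:  R² = (256 + 15360) / 244 = 64
R = √64 = 8  ⇒  r_B = 8 − 6 = 2

rB=2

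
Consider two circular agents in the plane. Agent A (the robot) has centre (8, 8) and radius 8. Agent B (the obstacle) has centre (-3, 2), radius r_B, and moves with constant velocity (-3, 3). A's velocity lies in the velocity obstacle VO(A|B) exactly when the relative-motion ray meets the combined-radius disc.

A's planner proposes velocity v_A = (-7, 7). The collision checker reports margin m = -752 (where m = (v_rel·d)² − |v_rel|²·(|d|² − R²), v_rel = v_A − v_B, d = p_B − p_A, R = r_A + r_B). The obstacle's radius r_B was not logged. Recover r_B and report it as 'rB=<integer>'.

m = -752
d = (-11, -6);  v_rel = (-4, 4),  |v_rel|² = 32
v_rel×d = (-4)·(-6) − (4)·(-11) = 68
since m = R²·32 − 68²:  R² = (4624 + -752) / 32 = 121
R = √121 = 11  ⇒  r_B = 11 − 8 = 3

rB=3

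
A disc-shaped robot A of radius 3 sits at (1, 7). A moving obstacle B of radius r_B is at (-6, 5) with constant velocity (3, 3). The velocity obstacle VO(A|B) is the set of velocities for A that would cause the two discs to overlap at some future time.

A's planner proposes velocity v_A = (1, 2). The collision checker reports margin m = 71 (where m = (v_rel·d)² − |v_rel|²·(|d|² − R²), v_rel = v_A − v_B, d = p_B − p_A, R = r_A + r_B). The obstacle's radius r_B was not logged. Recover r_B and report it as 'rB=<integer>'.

m = 71
d = (-7, -2);  v_rel = (-2, -1),  |v_rel|² = 5
v_rel×d = (-2)·(-2) − (-1)·(-7) = -3
since m = R²·5 − (-3)²:  R² = (9 + 71) / 5 = 16
R = √16 = 4  ⇒  r_B = 4 − 3 = 1

rB=1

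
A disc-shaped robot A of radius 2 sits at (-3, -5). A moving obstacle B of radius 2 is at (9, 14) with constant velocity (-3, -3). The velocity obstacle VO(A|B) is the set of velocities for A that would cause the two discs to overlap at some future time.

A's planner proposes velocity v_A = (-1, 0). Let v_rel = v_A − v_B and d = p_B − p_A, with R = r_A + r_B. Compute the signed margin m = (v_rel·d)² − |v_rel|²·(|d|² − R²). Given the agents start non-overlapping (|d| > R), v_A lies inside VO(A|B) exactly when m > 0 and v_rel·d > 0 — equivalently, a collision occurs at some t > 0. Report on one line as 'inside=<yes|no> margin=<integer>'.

d = (12, 19),  |d|² = 505;  R = 2+2 = 4,  c = 505−4² = 489
v_rel = (2, 3),  |v_rel|² = 13;  v_rel·d = (2)·(12) + (3)·(19) = 81
13·t² − 162·t + 489 = 0  ⇒  m = 81² − 13·489 = 204
m = 204 > 0,  v_rel·d = 81 > 0  ⇒  inside

inside=yes margin=204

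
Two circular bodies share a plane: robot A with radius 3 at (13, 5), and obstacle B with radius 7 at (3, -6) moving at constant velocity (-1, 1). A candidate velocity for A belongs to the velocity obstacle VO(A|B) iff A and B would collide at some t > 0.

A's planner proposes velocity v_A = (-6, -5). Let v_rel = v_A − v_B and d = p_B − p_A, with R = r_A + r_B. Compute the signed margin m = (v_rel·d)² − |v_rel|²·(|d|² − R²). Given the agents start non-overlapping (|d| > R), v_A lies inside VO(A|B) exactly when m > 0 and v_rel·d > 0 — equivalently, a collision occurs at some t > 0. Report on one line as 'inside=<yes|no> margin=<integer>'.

d = (-10, -11),  |d|² = 221;  R = 3+7 = 10,  c = 221−10² = 121
v_rel = (-5, -6),  |v_rel|² = 61;  v_rel·d = (-5)·(-10) + (-6)·(-11) = 116
61·t² − 232·t + 121 = 0  ⇒  m = 116² − 61·121 = 6075
m = 6075 > 0,  v_rel·d = 116 > 0  ⇒  inside

inside=yes margin=6075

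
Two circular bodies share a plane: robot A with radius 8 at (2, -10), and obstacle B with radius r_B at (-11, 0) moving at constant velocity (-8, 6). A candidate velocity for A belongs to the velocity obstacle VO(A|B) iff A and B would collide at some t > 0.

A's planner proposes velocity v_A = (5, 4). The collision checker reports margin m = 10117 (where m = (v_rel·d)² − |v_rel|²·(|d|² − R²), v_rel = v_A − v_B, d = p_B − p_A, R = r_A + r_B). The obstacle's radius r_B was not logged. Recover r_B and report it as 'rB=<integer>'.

m = 10117
d = (-13, 10);  v_rel = (13, -2),  |v_rel|² = 173
v_rel×d = (13)·(10) − (-2)·(-13) = 104
since m = R²·173 − 104²:  R² = (10816 + 10117) / 173 = 121
R = √121 = 11  ⇒  r_B = 11 − 8 = 3

rB=3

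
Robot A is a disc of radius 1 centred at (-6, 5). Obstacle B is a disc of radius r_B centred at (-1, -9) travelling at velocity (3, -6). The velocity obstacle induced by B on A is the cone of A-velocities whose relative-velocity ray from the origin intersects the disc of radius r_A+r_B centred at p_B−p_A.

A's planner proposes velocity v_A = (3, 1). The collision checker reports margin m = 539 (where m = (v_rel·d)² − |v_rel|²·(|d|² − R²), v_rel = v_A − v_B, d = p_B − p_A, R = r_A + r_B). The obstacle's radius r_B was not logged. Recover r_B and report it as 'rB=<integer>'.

m = 539
d = (5, -14);  v_rel = (0, 7),  |v_rel|² = 49
v_rel×d = (0)·(-14) − (7)·(5) = -35
since m = R²·49 − (-35)²:  R² = (1225 + 539) / 49 = 36
R = √36 = 6  ⇒  r_B = 6 − 1 = 5

rB=5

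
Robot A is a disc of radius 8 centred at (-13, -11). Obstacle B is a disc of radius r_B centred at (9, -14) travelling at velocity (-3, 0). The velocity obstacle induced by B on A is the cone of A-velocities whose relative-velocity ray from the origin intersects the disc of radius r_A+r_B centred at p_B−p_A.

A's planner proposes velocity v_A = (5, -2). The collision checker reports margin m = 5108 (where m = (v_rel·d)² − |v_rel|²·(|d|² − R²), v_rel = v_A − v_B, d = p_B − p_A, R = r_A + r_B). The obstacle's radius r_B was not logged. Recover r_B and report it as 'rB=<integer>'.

m = 5108
d = (22, -3);  v_rel = (8, -2),  |v_rel|² = 68
v_rel×d = (8)·(-3) − (-2)·(22) = 20
since m = R²·68 − 20²:  R² = (400 + 5108) / 68 = 81
R = √81 = 9  ⇒  r_B = 9 − 8 = 1

rB=1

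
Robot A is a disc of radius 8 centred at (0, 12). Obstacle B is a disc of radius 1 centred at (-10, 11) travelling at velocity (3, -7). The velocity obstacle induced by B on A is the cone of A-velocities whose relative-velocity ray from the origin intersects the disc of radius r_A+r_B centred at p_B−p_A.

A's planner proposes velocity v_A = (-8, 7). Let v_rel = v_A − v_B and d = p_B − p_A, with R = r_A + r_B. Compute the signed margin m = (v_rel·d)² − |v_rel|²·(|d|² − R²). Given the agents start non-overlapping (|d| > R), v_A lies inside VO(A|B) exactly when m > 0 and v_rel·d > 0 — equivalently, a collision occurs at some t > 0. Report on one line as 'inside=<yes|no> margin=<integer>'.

d = (-10, -1),  |d|² = 101;  R = 8+1 = 9,  c = 101−9² = 20
v_rel = (-11, 14),  |v_rel|² = 317;  v_rel·d = (-11)·(-10) + (14)·(-1) = 96
317·t² − 192·t + 20 = 0  ⇒  m = 96² − 317·20 = 2876
m = 2876 > 0,  v_rel·d = 96 > 0  ⇒  inside

inside=yes margin=2876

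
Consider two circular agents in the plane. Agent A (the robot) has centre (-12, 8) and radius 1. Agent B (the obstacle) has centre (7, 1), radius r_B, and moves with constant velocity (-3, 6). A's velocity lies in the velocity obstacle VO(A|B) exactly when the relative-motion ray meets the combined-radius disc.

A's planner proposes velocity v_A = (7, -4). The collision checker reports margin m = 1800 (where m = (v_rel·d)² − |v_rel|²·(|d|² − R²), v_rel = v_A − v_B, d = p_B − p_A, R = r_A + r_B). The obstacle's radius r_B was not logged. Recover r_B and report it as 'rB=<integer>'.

m = 1800
d = (19, -7);  v_rel = (10, -10),  |v_rel|² = 200
v_rel×d = (10)·(-7) − (-10)·(19) = 120
since m = R²·200 − 120²:  R² = (14400 + 1800) / 200 = 81
R = √81 = 9  ⇒  r_B = 9 − 1 = 8

rB=8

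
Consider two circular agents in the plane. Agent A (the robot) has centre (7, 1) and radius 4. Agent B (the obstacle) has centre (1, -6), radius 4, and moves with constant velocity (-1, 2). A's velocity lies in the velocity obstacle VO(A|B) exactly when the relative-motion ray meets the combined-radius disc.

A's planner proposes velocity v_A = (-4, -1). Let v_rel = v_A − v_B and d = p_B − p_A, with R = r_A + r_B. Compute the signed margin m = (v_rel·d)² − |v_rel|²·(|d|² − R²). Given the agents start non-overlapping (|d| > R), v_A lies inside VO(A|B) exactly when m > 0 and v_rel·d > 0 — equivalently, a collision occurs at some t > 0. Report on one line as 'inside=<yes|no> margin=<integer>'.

d = (-6, -7),  |d|² = 85;  R = 4+4 = 8,  c = 85−8² = 21
v_rel = (-3, -3),  |v_rel|² = 18;  v_rel·d = (-3)·(-6) + (-3)·(-7) = 39
18·t² − 78·t + 21 = 0  ⇒  m = 39² − 18·21 = 1143
m = 1143 > 0,  v_rel·d = 39 > 0  ⇒  inside

inside=yes margin=1143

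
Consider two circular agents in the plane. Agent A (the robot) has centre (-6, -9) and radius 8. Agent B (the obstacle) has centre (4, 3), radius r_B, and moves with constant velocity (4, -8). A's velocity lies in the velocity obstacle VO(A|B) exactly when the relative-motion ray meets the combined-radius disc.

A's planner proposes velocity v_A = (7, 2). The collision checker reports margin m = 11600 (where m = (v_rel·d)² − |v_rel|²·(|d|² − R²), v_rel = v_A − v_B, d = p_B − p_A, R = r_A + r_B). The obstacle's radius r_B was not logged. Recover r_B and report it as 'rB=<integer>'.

m = 11600
d = (10, 12);  v_rel = (3, 10),  |v_rel|² = 109
v_rel×d = (3)·(12) − (10)·(10) = -64
since m = R²·109 − (-64)²:  R² = (4096 + 11600) / 109 = 144
R = √144 = 12  ⇒  r_B = 12 − 8 = 4

rB=4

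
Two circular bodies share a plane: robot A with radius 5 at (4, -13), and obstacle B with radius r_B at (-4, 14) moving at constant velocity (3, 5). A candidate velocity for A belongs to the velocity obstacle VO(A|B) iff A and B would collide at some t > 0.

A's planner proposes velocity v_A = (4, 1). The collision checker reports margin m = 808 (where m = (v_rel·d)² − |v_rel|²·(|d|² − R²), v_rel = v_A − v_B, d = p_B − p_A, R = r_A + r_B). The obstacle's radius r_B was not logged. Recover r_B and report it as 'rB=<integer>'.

m = 808
d = (-8, 27);  v_rel = (1, -4),  |v_rel|² = 17
v_rel×d = (1)·(27) − (-4)·(-8) = -5
since m = R²·17 − (-5)²:  R² = (25 + 808) / 17 = 49
R = √49 = 7  ⇒  r_B = 7 − 5 = 2

rB=2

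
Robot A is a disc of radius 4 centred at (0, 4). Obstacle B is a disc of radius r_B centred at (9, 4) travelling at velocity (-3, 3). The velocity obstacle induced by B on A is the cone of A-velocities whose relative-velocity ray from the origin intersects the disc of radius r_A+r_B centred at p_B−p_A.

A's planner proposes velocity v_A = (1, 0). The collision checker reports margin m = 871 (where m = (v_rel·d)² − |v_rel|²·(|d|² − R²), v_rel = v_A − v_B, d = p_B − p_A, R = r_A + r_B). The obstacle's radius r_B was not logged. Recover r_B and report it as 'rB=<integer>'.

m = 871
d = (9, 0);  v_rel = (4, -3),  |v_rel|² = 25
v_rel×d = (4)·(0) − (-3)·(9) = 27
since m = R²·25 − 27²:  R² = (729 + 871) / 25 = 64
R = √64 = 8  ⇒  r_B = 8 − 4 = 4

rB=4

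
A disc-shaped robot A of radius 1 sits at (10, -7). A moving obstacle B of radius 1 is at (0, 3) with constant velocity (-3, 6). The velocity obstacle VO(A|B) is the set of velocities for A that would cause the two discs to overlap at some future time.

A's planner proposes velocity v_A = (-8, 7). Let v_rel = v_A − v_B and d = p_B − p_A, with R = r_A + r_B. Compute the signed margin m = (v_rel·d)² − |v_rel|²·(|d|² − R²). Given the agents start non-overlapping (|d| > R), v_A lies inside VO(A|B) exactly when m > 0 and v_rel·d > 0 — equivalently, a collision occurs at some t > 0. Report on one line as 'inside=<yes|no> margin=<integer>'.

d = (-10, 10),  |d|² = 200;  R = 1+1 = 2,  c = 200−2² = 196
v_rel = (-5, 1),  |v_rel|² = 26;  v_rel·d = (-5)·(-10) + (1)·(10) = 60
26·t² − 120·t + 196 = 0  ⇒  m = 60² − 26·196 = -1496
m = -1496 < 0,  v_rel·d = 60 > 0  ⇒  outside

inside=no margin=-1496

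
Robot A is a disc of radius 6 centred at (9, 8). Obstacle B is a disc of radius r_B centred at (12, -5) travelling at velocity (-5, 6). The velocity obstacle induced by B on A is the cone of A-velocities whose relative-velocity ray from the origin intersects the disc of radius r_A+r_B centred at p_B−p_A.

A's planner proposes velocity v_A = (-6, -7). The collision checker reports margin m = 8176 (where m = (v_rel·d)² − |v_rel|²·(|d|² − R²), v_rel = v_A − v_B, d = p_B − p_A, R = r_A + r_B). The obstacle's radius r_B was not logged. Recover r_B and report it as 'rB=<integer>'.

m = 8176
d = (3, -13);  v_rel = (-1, -13),  |v_rel|² = 170
v_rel×d = (-1)·(-13) − (-13)·(3) = 52
since m = R²·170 − 52²:  R² = (2704 + 8176) / 170 = 64
R = √64 = 8  ⇒  r_B = 8 − 6 = 2

rB=2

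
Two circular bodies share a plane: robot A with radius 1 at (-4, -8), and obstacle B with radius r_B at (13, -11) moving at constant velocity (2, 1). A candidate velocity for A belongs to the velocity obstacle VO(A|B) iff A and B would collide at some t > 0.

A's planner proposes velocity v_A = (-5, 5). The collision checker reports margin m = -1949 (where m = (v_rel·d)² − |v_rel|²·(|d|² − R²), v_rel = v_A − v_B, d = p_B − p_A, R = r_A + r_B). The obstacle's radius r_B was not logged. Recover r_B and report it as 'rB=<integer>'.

m = -1949
d = (17, -3);  v_rel = (-7, 4),  |v_rel|² = 65
v_rel×d = (-7)·(-3) − (4)·(17) = -47
since m = R²·65 − (-47)²:  R² = (2209 + -1949) / 65 = 4
R = √4 = 2  ⇒  r_B = 2 − 1 = 1

rB=1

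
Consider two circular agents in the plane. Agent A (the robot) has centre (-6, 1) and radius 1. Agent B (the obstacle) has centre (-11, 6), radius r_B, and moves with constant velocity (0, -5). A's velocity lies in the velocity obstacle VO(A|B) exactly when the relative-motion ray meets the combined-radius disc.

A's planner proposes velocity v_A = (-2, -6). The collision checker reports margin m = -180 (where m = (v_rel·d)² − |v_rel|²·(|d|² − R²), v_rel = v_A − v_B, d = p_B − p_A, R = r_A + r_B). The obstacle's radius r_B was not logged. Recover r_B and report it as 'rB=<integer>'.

m = -180
d = (-5, 5);  v_rel = (-2, -1),  |v_rel|² = 5
v_rel×d = (-2)·(5) − (-1)·(-5) = -15
since m = R²·5 − (-15)²:  R² = (225 + -180) / 5 = 9
R = √9 = 3  ⇒  r_B = 3 − 1 = 2

rB=2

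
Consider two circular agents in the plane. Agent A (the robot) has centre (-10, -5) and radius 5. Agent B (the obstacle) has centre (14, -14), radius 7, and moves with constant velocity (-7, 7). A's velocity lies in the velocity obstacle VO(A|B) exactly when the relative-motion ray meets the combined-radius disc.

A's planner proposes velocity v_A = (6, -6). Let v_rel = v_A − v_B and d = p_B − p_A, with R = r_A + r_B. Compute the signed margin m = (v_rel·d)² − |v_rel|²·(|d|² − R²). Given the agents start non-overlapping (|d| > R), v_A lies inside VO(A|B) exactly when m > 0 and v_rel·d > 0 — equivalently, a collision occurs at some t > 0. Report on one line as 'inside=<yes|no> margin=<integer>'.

d = (24, -9),  |d|² = 657;  R = 5+7 = 12,  c = 657−12² = 513
v_rel = (13, -13),  |v_rel|² = 338;  v_rel·d = (13)·(24) + (-13)·(-9) = 429
338·t² − 858·t + 513 = 0  ⇒  m = 429² − 338·513 = 10647
m = 10647 > 0,  v_rel·d = 429 > 0  ⇒  inside

inside=yes margin=10647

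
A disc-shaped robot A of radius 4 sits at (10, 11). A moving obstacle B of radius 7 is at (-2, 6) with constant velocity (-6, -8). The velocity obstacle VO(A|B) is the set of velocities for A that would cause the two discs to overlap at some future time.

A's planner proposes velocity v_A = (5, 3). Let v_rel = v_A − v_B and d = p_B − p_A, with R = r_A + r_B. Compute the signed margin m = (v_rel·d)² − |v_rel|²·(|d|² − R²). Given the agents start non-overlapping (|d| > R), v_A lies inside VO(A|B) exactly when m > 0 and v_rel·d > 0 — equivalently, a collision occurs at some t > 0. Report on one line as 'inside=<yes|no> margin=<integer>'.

d = (-12, -5),  |d|² = 169;  R = 4+7 = 11,  c = 169−11² = 48
v_rel = (11, 11),  |v_rel|² = 242;  v_rel·d = (11)·(-12) + (11)·(-5) = -187
242·t² + 374·t + 48 = 0  ⇒  m = (-187)² − 242·48 = 23353
m = 23353 > 0,  v_rel·d = -187 < 0  ⇒  outside

inside=no margin=23353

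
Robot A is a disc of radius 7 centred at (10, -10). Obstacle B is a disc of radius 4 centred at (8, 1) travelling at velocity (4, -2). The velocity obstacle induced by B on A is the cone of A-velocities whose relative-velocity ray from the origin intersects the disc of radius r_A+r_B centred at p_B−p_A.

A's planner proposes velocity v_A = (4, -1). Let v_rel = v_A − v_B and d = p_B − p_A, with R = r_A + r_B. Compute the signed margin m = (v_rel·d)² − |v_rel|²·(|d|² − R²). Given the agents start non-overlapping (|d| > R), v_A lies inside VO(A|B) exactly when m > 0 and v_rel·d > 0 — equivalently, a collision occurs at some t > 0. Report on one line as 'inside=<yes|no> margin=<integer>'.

d = (-2, 11),  |d|² = 125;  R = 7+4 = 11,  c = 125−11² = 4
v_rel = (0, 1),  |v_rel|² = 1;  v_rel·d = (0)·(-2) + (1)·(11) = 11
1·t² − 22·t + 4 = 0  ⇒  m = 11² − 1·4 = 117
m = 117 > 0,  v_rel·d = 11 > 0  ⇒  inside

inside=yes margin=117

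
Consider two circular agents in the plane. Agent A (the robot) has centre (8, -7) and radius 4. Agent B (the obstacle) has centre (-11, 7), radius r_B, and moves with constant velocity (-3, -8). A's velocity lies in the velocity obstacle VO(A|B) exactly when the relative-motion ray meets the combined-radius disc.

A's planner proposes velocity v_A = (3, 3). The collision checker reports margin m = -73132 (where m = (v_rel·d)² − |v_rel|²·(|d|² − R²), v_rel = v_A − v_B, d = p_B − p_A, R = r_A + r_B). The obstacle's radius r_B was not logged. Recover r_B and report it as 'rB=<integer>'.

m = -73132
d = (-19, 14);  v_rel = (6, 11),  |v_rel|² = 157
v_rel×d = (6)·(14) − (11)·(-19) = 293
since m = R²·157 − 293²:  R² = (85849 + -73132) / 157 = 81
R = √81 = 9  ⇒  r_B = 9 − 4 = 5

rB=5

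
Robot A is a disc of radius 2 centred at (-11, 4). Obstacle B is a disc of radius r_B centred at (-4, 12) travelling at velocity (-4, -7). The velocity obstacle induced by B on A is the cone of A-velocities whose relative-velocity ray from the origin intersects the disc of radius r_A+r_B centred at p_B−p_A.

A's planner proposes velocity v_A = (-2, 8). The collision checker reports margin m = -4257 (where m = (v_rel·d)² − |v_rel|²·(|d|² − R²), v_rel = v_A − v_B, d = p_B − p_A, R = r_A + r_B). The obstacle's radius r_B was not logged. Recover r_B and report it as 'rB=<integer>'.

m = -4257
d = (7, 8);  v_rel = (2, 15),  |v_rel|² = 229
v_rel×d = (2)·(8) − (15)·(7) = -89
since m = R²·229 − (-89)²:  R² = (7921 + -4257) / 229 = 16
R = √16 = 4  ⇒  r_B = 4 − 2 = 2

rB=2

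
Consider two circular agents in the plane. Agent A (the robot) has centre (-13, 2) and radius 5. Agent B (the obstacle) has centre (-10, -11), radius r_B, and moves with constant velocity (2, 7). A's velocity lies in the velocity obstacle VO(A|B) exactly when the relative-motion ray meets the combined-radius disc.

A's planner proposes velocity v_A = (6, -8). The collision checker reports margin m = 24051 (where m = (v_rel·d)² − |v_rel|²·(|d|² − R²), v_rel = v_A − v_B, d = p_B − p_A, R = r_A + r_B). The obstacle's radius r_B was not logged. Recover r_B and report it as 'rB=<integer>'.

m = 24051
d = (3, -13);  v_rel = (4, -15),  |v_rel|² = 241
v_rel×d = (4)·(-13) − (-15)·(3) = -7
since m = R²·241 − (-7)²:  R² = (49 + 24051) / 241 = 100
R = √100 = 10  ⇒  r_B = 10 − 5 = 5

rB=5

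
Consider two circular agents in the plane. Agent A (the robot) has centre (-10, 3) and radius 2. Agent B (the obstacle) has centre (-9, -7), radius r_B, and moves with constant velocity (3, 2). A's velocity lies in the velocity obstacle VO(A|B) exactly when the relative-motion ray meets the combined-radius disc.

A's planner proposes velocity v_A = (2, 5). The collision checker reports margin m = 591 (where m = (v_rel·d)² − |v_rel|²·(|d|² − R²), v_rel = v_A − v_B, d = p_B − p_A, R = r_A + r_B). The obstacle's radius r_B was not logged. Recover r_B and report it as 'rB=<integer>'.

m = 591
d = (1, -10);  v_rel = (-1, 3),  |v_rel|² = 10
v_rel×d = (-1)·(-10) − (3)·(1) = 7
since m = R²·10 − 7²:  R² = (49 + 591) / 10 = 64
R = √64 = 8  ⇒  r_B = 8 − 2 = 6

rB=6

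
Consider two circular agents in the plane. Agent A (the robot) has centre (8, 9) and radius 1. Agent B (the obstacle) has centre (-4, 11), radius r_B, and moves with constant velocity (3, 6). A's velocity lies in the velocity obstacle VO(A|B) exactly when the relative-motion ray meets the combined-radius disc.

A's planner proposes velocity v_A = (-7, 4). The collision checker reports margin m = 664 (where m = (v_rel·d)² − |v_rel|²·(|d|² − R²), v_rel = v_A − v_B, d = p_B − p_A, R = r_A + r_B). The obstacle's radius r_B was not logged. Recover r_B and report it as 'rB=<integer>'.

m = 664
d = (-12, 2);  v_rel = (-10, -2),  |v_rel|² = 104
v_rel×d = (-10)·(2) − (-2)·(-12) = -44
since m = R²·104 − (-44)²:  R² = (1936 + 664) / 104 = 25
R = √25 = 5  ⇒  r_B = 5 − 1 = 4

rB=4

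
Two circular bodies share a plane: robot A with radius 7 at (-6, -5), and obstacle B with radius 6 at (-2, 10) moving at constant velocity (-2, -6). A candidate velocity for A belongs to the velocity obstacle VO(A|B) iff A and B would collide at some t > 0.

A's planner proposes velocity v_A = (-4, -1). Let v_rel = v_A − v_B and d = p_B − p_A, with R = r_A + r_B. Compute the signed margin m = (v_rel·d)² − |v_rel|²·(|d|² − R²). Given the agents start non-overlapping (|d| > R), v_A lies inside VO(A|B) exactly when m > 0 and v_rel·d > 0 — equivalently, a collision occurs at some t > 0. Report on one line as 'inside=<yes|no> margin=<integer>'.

d = (4, 15),  |d|² = 241;  R = 7+6 = 13,  c = 241−13² = 72
v_rel = (-2, 5),  |v_rel|² = 29;  v_rel·d = (-2)·(4) + (5)·(15) = 67
29·t² − 134·t + 72 = 0  ⇒  m = 67² − 29·72 = 2401
m = 2401 > 0,  v_rel·d = 67 > 0  ⇒  inside

inside=yes margin=2401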